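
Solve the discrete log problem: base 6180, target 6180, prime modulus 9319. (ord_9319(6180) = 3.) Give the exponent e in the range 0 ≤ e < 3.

1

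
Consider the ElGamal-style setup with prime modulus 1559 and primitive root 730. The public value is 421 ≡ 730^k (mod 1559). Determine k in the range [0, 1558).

Baby-step giant-step with m = ceil(sqrt(1558)) = 40.
Baby table (730^j mod 1559 for j=0..39):
  0:1  1:730  2:1281  3:1289  4:893  5:228  6:1186  7:535
  8:800  9:934  10:537  11:701  12:378  13:1556  14:928  15:834
  16:810  17:439  18:875  19:1119  20:1513  21:718  22:316  23:1507
  24:1015  25:425  26:9  27:334  28:616  29:688  30:242  31:493
  32:1320  33:138  34:964  35:611  36:156  37:73  38:284  39:1532
Giant step factor: 730^(-40) ≡ 1044 (mod 1559).
Scan 421·1044^i mod 1559 for i = 0, 1, …:
  i=0: 421   i=1: 1445   i=2: 1027   i=3: 1155
  i=4: 713   i=5: 729   i=6: 284
Match at i=6, j=38: k = 6·40 + 38 = 278.

278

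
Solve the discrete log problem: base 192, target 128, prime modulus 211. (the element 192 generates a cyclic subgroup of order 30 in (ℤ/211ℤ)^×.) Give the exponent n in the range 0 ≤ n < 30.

13

Successive powers of 192 modulo 211:
  192^0=1  192^1=192  192^2=150  192^3=104  192^4=134  192^5=197
  192^6=55  192^7=10  192^8=21  192^9=23  192^10=196  192^11=74
  192^12=71  192^13=128
So 192^13 ≡ 128 (mod 211), giving n = 13.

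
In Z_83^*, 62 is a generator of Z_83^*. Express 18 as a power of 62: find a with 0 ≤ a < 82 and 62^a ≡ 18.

71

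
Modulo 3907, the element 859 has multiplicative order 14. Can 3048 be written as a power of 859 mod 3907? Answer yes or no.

yes

⟨859⟩ has order 14; its elements mod 3907 are {1, 542, 645, 739, 859, 1867, 1883, 2024, 2040, 3048, 3168, 3262, 3365, 3906}.
3048 is in this set.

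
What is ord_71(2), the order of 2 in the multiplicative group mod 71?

35

The order of 2 must divide p − 1 = 70 = 2 · 5 · 7.
Divisors: 1, 2, 5, 7, 10, 14, 35, 70.
Check each in increasing order: 2^1 ≡ 2;  2^2 ≡ 4;  2^5 ≡ 32;  2^7 ≡ 57;  2^10 ≡ 30;  2^14 ≡ 54;  2^35 ≡ 1.
Smallest exponent giving 1 is 35.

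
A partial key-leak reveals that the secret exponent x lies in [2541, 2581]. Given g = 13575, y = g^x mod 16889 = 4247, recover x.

2576

Compute 13575^2541 mod 16889 = 10381, then multiply by 13575 repeatedly:
  13575^2541=10381  13575^2542=259  13575^2543=3013  13575^2544=13206  13575^2545=11604
  13575^2546=597  13575^2547=14444  13575^2548=12899  13575^2549=15662  13575^2550=12918
  13575^2551=3363  13575^2552=1758  13575^2553=693  13575^2554=302  13575^2555=12512
  13575^2556=14616  13575^2557=228  13575^2558=4413  13575^2559=1192  13575^2560=1738
  13575^2561=16306  13575^2562=6716  13575^2563=2878  13575^2564=4593  13575^2565=12676
  13575^2566=11568  13575^2567=1678  13575^2568=12478  13575^2569=9069  13575^2570=7754
  13575^2571=8302  13575^2572=16242  13575^2573=16144  13575^2574=3136  13575^2575=10920
  13575^2576=4247
Found 4247 at exponent 2576.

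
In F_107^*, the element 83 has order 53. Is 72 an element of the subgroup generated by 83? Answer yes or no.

72 ∈ ⟨83⟩ iff 72^53 ≡ 1 (mod 107), since |⟨83⟩| = 53.
72^53 mod 107 = 106.
Since 106 ≠ 1, 72 does not lie in the subgroup.

no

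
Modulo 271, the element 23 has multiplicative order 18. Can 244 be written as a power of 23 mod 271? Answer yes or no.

244 ∈ ⟨23⟩ iff 244^18 ≡ 1 (mod 271), since |⟨23⟩| = 18.
244^18 mod 271 = 100.
Since 100 ≠ 1, 244 does not lie in the subgroup.

no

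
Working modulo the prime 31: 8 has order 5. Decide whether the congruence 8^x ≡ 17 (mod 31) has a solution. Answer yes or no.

no

⟨8⟩ has order 5; its elements mod 31 are {1, 2, 4, 8, 16}.
17 is not in this set.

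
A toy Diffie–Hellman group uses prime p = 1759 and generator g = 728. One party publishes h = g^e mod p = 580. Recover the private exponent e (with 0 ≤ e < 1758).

1527

Baby-step giant-step with m = ceil(sqrt(1758)) = 42.
Baby table (728^j mod 1759 for j=0..41):
  0:1  1:728  2:525  3:497  4:1221  5:593  6:749  7:1741
  8:968  9:1104  10:1608  11:889  12:1639  13:590  14:324  15:166
  16:1236  17:959  18:1588  19:401  20:1693  21:1204  22:530  23:619
  24:328  25:1319  26:1577  27:1188  28:1195  29:1014  30:1171  31:1132
  32:884  33:1517  34:1483  35:1357  36:1097  37:30  38:732  39:1678
  40:838  41:1450
Giant step factor: 728^(-42) ≡ 1416 (mod 1759).
Scan 580·1416^i mod 1759 for i = 0, 1, …:
  i=0: 580   i=1: 1586   i=2: 1292   i=3: 112
  i=4: 282   i=5: 19   i=6: 519   i=7: 1401
  i=8: 1423   i=9: 913     …   i=35: 1538
  i=36: 166
Match at i=36, j=15: e = 36·42 + 15 = 1527.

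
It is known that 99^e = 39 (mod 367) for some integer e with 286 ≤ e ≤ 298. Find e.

295

Compute 99^286 mod 367 = 128, then multiply by 99 repeatedly:
  99^286=128  99^287=194  99^288=122  99^289=334  99^290=36
  99^291=261  99^292=149  99^293=71  99^294=56  99^295=39
Found 39 at exponent 295.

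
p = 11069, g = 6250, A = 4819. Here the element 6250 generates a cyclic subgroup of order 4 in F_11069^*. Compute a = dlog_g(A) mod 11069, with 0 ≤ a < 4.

3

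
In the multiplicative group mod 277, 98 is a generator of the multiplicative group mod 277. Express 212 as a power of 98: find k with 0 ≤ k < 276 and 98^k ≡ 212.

275

Baby-step giant-step with m = ceil(sqrt(276)) = 17.
Baby table (98^j mod 277 for j=0..16):
  0:1  1:98  2:186  3:223  4:248  5:205  6:146  7:181
  8:10  9:149  10:198  11:14  12:264  13:111  14:75  15:148
  16:100
Giant step factor: 98^(-17) ≡ 124 (mod 277).
Scan 212·124^i mod 277 for i = 0, 1, …:
  i=0: 212   i=1: 250   i=2: 253   i=3: 71
  i=4: 217   i=5: 39   i=6: 127   i=7: 236
  i=8: 179   i=9: 36     …   i=15: 147
  i=16: 223
Match at i=16, j=3: k = 16·17 + 3 = 275.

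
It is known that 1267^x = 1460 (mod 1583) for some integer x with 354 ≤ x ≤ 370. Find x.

359

Compute 1267^354 mod 1583 = 1037, then multiply by 1267 repeatedly:
  1267^354=1037  1267^355=1572  1267^356=310  1267^357=186  1267^358=1378
  1267^359=1460
Found 1460 at exponent 359.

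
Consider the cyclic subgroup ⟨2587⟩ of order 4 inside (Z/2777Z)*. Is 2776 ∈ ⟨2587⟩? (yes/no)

⟨2587⟩ has order 4; its elements mod 2777 are {1, 190, 2587, 2776}.
2776 is in this set.

yes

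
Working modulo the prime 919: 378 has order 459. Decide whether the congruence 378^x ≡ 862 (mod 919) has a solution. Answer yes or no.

no

862 ∈ ⟨378⟩ iff 862^459 ≡ 1 (mod 919), since |⟨378⟩| = 459.
862^459 mod 919 = 918.
Since 918 ≠ 1, 862 does not lie in the subgroup.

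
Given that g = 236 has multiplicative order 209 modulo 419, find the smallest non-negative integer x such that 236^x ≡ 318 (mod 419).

Baby-step giant-step with m = ceil(sqrt(209)) = 15.
Baby table (236^j mod 419 for j=0..14):
  0:1  1:236  2:388  3:226  4:123  5:117  6:377  7:144
  8:45  9:145  10:281  11:114  12:88  13:237  14:205
Giant step factor: 236^(-15) ≡ 260 (mod 419).
Scan 318·260^i mod 419 for i = 0, 1, …:
  i=0: 318   i=1: 137   i=2: 5   i=3: 43
  i=4: 286   i=5: 197   i=6: 102   i=7: 123
Match at i=7, j=4: x = 7·15 + 4 = 109.

109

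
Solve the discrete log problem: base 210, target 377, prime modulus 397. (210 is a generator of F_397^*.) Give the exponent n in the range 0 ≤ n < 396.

35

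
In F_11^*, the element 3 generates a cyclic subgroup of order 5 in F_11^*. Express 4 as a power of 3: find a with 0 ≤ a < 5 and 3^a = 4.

Successive powers of 3 modulo 11:
  3^0=1  3^1=3  3^2=9  3^3=5  3^4=4
So 3^4 ≡ 4 (mod 11), giving a = 4.

4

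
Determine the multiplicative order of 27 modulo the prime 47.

23

The order of 27 must divide p − 1 = 46 = 2 · 23.
Divisors: 1, 2, 23, 46.
Check each in increasing order: 27^1 ≡ 27;  27^2 ≡ 24;  27^23 ≡ 1.
Smallest exponent giving 1 is 23.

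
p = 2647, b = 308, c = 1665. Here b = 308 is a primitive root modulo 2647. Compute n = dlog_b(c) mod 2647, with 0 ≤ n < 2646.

1982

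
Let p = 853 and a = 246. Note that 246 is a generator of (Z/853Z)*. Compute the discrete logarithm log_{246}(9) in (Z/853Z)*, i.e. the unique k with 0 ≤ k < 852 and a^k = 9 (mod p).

684

Baby-step giant-step with m = ceil(sqrt(852)) = 30.
Baby table (246^j mod 853 for j=0..29):
  0:1  1:246  2:806  3:380  4:503  5:53  6:243  7:68
  8:521  9:216  10:250  11:84  12:192  13:317  14:359  15:455
  16:187  17:793  18:594  19:261  20:231  21:528  22:232  23:774
  24:185  25:301  26:688  27:354  28:78  29:422
Giant step factor: 246^(-30) ≡ 225 (mod 853).
Scan 9·225^i mod 853 for i = 0, 1, …:
  i=0: 9   i=1: 319   i=2: 123   i=3: 379
  i=4: 828   i=5: 346   i=6: 227   i=7: 748
  i=8: 259   i=9: 271     …   i=21: 778
  i=22: 185
Match at i=22, j=24: k = 22·30 + 24 = 684.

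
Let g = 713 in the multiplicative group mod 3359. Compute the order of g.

3358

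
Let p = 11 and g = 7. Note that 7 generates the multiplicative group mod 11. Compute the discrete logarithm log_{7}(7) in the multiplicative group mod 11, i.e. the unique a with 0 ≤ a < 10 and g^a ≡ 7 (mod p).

1

Successive powers of 7 modulo 11:
  7^0=1  7^1=7
So 7^1 ≡ 7 (mod 11), giving a = 1.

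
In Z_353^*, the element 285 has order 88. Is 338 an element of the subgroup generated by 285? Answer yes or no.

no

338 ∈ ⟨285⟩ iff 338^88 ≡ 1 (mod 353), since |⟨285⟩| = 88.
338^88 mod 353 = 352.
Since 352 ≠ 1, 338 does not lie in the subgroup.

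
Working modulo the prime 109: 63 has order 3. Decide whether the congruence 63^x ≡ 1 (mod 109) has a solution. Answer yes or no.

yes

1 ∈ ⟨63⟩ iff 1^3 ≡ 1 (mod 109), since |⟨63⟩| = 3.
1^3 mod 109 = 1.
Since 1 = 1, 1 lies in the subgroup.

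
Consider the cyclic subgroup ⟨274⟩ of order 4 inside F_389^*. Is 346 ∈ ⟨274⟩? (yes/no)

no

⟨274⟩ has order 4; its elements mod 389 are {1, 115, 274, 388}.
346 is not in this set.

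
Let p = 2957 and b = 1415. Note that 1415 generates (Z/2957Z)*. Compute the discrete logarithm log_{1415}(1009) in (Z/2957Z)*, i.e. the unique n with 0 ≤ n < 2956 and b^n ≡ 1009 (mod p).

1758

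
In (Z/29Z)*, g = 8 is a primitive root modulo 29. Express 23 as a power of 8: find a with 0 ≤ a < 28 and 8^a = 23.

16

Successive powers of 8 modulo 29:
  8^0=1  8^1=8  8^2=6  8^3=19  8^4=7  8^5=27
  8^6=13  8^7=17  8^8=20  8^9=15  8^10=4  8^11=3
  8^12=24  8^13=18  8^14=28  8^15=21  8^16=23
So 8^16 ≡ 23 (mod 29), giving a = 16.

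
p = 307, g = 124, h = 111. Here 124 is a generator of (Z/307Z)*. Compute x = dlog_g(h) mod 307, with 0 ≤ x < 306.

281

Baby-step giant-step with m = ceil(sqrt(306)) = 18.
Baby table (124^j mod 307 for j=0..17):
  0:1  1:124  2:26  3:154  4:62  5:13  6:77  7:31
  8:160  9:192  10:169  11:80  12:96  13:238  14:40  15:48
  16:119  17:20
Giant step factor: 124^(-18) ≡ 64 (mod 307).
Scan 111·64^i mod 307 for i = 0, 1, …:
  i=0: 111   i=1: 43   i=2: 296   i=3: 217
  i=4: 73   i=5: 67   i=6: 297   i=7: 281
  i=8: 178   i=9: 33     …   i=14: 78
  i=15: 80
Match at i=15, j=11: x = 15·18 + 11 = 281.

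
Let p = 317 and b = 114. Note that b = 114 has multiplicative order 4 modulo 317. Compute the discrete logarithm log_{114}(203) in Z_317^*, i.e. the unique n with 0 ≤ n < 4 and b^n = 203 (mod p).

3

Successive powers of 114 modulo 317:
  114^0=1  114^1=114  114^2=316  114^3=203
So 114^3 ≡ 203 (mod 317), giving n = 3.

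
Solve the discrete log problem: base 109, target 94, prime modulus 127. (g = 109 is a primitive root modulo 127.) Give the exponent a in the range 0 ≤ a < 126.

12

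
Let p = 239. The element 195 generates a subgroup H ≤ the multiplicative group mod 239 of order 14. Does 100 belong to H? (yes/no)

yes

100 ∈ ⟨195⟩ iff 100^14 ≡ 1 (mod 239), since |⟨195⟩| = 14.
100^14 mod 239 = 1.
Since 1 = 1, 100 lies in the subgroup.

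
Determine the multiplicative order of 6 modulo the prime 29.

14

The order of 6 must divide p − 1 = 28 = 2^2 · 7.
Divisors: 1, 2, 4, 7, 14, 28.
Check each in increasing order: 6^1 ≡ 6;  6^2 ≡ 7;  6^4 ≡ 20;  6^7 ≡ 28;  6^14 ≡ 1.
Smallest exponent giving 1 is 14.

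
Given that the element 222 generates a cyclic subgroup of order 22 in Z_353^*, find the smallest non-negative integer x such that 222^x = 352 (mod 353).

Successive powers of 222 modulo 353:
  222^0=1  222^1=222  222^2=217  222^3=166  222^4=140  222^5=16
  222^6=22  222^7=295  222^8=185  222^9=122  222^10=256  222^11=352
So 222^11 ≡ 352 (mod 353), giving x = 11.

11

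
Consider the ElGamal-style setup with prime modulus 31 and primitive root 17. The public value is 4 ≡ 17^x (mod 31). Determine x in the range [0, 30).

24

Successive powers of 17 modulo 31:
  17^0=1  17^1=17  17^2=10  17^3=15  17^4=7  17^5=26
  17^6=8  17^7=12  17^8=18  17^9=27  17^10=25  17^11=22
  17^12=2  17^13=3  17^14=20  17^15=30  17^16=14  17^17=21
  17^18=16  17^19=24  17^20=5  17^21=23  17^22=19  17^23=13
  17^24=4
So 17^24 ≡ 4 (mod 31), giving x = 24.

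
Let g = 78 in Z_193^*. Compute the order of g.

192

The order of 78 must divide p − 1 = 192 = 2^6 · 3.
Divisors: 1, 2, 3, 4, 6, 8, 12, 16, 24, 32, 48, 64, 96, 192.
Check each in increasing order: 78^1 ≡ 78;  78^2 ≡ 101;  78^3 ≡ 158;  78^4 ≡ 165;  78^6 ≡ 67;  78^8 ≡ 12;  78^12 ≡ 50;  78^16 ≡ 144;  78^24 ≡ 184;  78^32 ≡ 85;  78^48 ≡ 81;  78^64 ≡ 84;  78^96 ≡ 192;  78^192 ≡ 1.
Smallest exponent giving 1 is 192.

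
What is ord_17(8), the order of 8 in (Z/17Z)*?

8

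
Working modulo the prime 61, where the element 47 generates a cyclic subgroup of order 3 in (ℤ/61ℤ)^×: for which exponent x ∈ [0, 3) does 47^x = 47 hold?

1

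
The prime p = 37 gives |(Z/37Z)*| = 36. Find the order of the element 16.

9

The order of 16 must divide p − 1 = 36 = 2^2 · 3^2.
Divisors: 1, 2, 3, 4, 6, 9, 12, 18, 36.
Check each in increasing order: 16^1 ≡ 16;  16^2 ≡ 34;  16^3 ≡ 26;  16^4 ≡ 9;  16^6 ≡ 10;  16^9 ≡ 1.
Smallest exponent giving 1 is 9.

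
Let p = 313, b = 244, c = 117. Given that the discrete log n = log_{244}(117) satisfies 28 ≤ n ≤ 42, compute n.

34

Compute 244^28 mod 313 = 192, then multiply by 244 repeatedly:
  244^28=192  244^29=211  244^30=152  244^31=154  244^32=16
  244^33=148  244^34=117
Found 117 at exponent 34.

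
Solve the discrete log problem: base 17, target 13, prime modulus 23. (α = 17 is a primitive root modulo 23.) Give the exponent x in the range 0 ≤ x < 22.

Successive powers of 17 modulo 23:
  17^0=1  17^1=17  17^2=13
So 17^2 ≡ 13 (mod 23), giving x = 2.

2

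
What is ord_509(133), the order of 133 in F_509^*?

The order of 133 must divide p − 1 = 508 = 2^2 · 127.
Divisors: 1, 2, 4, 127, 254, 508.
Check each in increasing order: 133^1 ≡ 133;  133^2 ≡ 383;  133^4 ≡ 97;  133^127 ≡ 508;  133^254 ≡ 1.
Smallest exponent giving 1 is 254.

254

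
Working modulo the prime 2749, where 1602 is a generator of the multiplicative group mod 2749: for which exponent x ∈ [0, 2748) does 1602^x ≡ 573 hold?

2348

Baby-step giant-step with m = ceil(sqrt(2748)) = 53.
Baby table (1602^j mod 2749 for j=0..52):
  0:1  1:1602  2:1587  3:2298  4:485  5:1752  6:2724  7:1185
  8:1560  9:279  10:1620  11:184  12:625  13:614  14:2235  15:1272
  16:735  17:898  18:869  19:1144  20:1854  21:1188  22:868  23:2291
  24:267  25:1639  26:383  27:539  28:292  29:454  30:1572  31:260
  32:1421  33:270  34:947  35:2395  36:1935  37:1747  38:212  39:1497
  40:1066  41:603  42:1107  43:309  44:198  45:1061  46:840  47:1419
  48:2564  49:522  50:548  51:965  52:992
Giant step factor: 1602^(-53) ≡ 2067 (mod 2749).
Scan 573·2067^i mod 2749 for i = 0, 1, …:
  i=0: 573   i=1: 2321   i=2: 502   i=3: 1261
  i=4: 435   i=5: 222   i=6: 2540   i=7: 2339
  i=8: 1971   i=9: 39     …   i=43: 140
  i=44: 735
Match at i=44, j=16: x = 44·53 + 16 = 2348.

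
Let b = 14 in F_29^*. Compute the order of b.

28

The order of 14 must divide p − 1 = 28 = 2^2 · 7.
Divisors: 1, 2, 4, 7, 14, 28.
Check each in increasing order: 14^1 ≡ 14;  14^2 ≡ 22;  14^4 ≡ 20;  14^7 ≡ 12;  14^14 ≡ 28;  14^28 ≡ 1.
Smallest exponent giving 1 is 28.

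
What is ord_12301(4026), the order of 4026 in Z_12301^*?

The order of 4026 must divide p − 1 = 12300 = 2^2 · 3 · 5^2 · 41.
Divisors: 1, 2, 3, 4, 5, 6, 10, 12, 15, 20, 25, 30, 41, 50, 60, 75, 82, 100, 123, 150, 164, 205, 246, 300, 410, 492, 615, 820, 1025, 1230, 2050, 2460, 3075, 4100, 6150, 12300.
Check each in increasing order: 4026^1 ≡ 4026;  4026^2 ≡ 8259;  4026^3 ≡ 1131;  4026^4 ≡ 2036;  4026^5 ≡ 4470;  4026^6 ≡ 12158;  4026^10 ≡ 4076;  4026^12 ≡ 8148;  4026^15 ≡ 1939;  4026^20 ≡ 7426;  4026^25 ≡ 6122;  4026^30 ≡ 7916;  4026^41 ≡ 5388;  4026^50 ≡ 10038;  4026^60 ≡ 1762;  4026^75 ≡ 9141;  4026^82 ≡ 184;  4026^100 ≡ 3953;  4026^123 ≡ 7312;  4026^150 ≡ 9489;  4026^164 ≡ 9254;  4026^205 ≡ 4599;  4026^246 ≡ 5198;  4026^300 ≡ 10102;  4026^410 ≡ 5382;  4026^492 ≡ 6208;  4026^615 ≡ 2206;  4026^820 ≡ 9370;  4026^1025 ≡ 2227;  4026^1230 ≡ 7541;  4026^2050 ≡ 2226;  4026^2460 ≡ 11459;  4026^3075 ≡ 12300;  4026^4100 ≡ 10074;  4026^6150 ≡ 1.
Smallest exponent giving 1 is 6150.

6150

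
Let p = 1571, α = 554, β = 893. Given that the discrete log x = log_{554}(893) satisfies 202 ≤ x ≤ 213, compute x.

Compute 554^202 mod 1571 = 802, then multiply by 554 repeatedly:
  554^202=802  554^203=1286  554^204=781  554^205=649  554^206=1358
  554^207=1394  554^208=915  554^209=1048  554^210=893
Found 893 at exponent 210.

210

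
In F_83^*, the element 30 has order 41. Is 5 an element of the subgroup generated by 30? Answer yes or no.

5 ∈ ⟨30⟩ iff 5^41 ≡ 1 (mod 83), since |⟨30⟩| = 41.
5^41 mod 83 = 82.
Since 82 ≠ 1, 5 does not lie in the subgroup.

no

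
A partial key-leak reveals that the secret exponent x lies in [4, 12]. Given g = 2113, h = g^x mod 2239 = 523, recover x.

6

Compute 2113^4 mod 2239 = 907, then multiply by 2113 repeatedly:
  2113^4=907  2113^5=2146  2113^6=523
Found 523 at exponent 6.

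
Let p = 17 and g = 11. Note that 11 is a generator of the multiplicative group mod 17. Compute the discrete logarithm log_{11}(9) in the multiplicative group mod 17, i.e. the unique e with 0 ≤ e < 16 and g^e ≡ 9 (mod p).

14

Successive powers of 11 modulo 17:
  11^0=1  11^1=11  11^2=2  11^3=5  11^4=4  11^5=10
  11^6=8  11^7=3  11^8=16  11^9=6  11^10=15  11^11=12
  11^12=13  11^13=7  11^14=9
So 11^14 ≡ 9 (mod 17), giving e = 14.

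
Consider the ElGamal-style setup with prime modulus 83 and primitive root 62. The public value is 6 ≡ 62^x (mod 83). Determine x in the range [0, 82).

25

Successive powers of 62 modulo 83:
  62^0=1  62^1=62  62^2=26  62^3=35  62^4=12  62^5=80
  62^6=63  62^7=5  62^8=61  62^9=47  62^10=9  62^11=60
  62^12=68  62^13=66  62^14=25  62^15=56  62^16=69  62^17=45
  62^18=51  62^19=8  62^20=81  62^21=42  62^22=31  62^23=13
  62^24=59  62^25=6
So 62^25 ≡ 6 (mod 83), giving x = 25.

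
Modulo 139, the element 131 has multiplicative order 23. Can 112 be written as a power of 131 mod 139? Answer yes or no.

⟨131⟩ has order 23; its elements mod 139 are {1, 6, 34, 36, 44, 45, 52, 55, 57, 63, 64, 65, 77, 79, 80, 91, 100, 106, 112, 116, 125, 129, 131}.
112 is in this set.

yes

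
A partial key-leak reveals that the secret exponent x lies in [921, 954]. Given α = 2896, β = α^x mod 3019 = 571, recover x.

Compute 2896^921 mod 3019 = 2543, then multiply by 2896 repeatedly:
  2896^921=2543  2896^922=1187  2896^923=1930  2896^924=1111  2896^925=2221
  2896^926=1546  2896^927=39  2896^928=1241  2896^929=1326  2896^930=2947
  2896^931=2818  2896^932=571
Found 571 at exponent 932.

932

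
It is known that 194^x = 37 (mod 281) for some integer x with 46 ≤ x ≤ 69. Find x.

Compute 194^46 mod 281 = 137, then multiply by 194 repeatedly:
  194^46=137  194^47=164  194^48=63  194^49=139  194^50=271
  194^51=27  194^52=180  194^53=76  194^54=132  194^55=37
Found 37 at exponent 55.

55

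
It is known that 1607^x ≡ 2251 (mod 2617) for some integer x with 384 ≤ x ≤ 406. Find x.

Compute 1607^384 mod 2617 = 1327, then multiply by 1607 repeatedly:
  1607^384=1327  1607^385=2251
Found 2251 at exponent 385.

385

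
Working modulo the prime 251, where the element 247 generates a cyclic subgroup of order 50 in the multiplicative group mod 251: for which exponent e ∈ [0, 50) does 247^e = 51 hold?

Baby-step giant-step with m = ceil(sqrt(50)) = 8.
Baby table (247^j mod 251 for j=0..7):
  0:1  1:247  2:16  3:187  4:5  5:231  6:80  7:182
Giant step factor: 247^(-8) ≡ 241 (mod 251).
Scan 51·241^i mod 251 for i = 0, 1, …:
  i=0: 51   i=1: 243   i=2: 80
Match at i=2, j=6: e = 2·8 + 6 = 22.

22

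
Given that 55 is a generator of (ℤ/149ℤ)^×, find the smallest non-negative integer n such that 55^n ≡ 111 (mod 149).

Baby-step giant-step with m = ceil(sqrt(148)) = 13.
Baby table (55^j mod 149 for j=0..12):
  0:1  1:55  2:45  3:91  4:88  5:72  6:86  7:111
  8:145  9:78  10:118  11:83  12:95
Giant step factor: 55^(-13) ≡ 15 (mod 149).
Scan 111·15^i mod 149 for i = 0, 1, …:
  i=0: 111
Match at i=0, j=7: n = 0·13 + 7 = 7.

7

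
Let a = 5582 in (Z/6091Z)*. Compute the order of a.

The order of 5582 must divide p − 1 = 6090 = 2 · 3 · 5 · 7 · 29.
Divisors: 1, 2, 3, 5, 6, 7, 10, 14, 15, 21, 29, 30, 35, 42, 58, 70, 87, 105, 145, 174, 203, 210, 290, 406, 435, 609, 870, 1015, 1218, 2030, 3045, 6090.
Check each in increasing order: 5582^1 ≡ 5582;  5582^2 ≡ 3259;  5582^3 ≡ 4012;  5582^5 ≡ 3822;  5582^6 ≡ 3722;  5582^7 ≡ 5894;  5582^10 ≡ 1466;  5582^14 ≡ 2263;  5582^15 ≡ 5423;  5582^21 ≡ 4923;  5582^29 ≡ 4975;  5582^30 ≡ 1581;  5582^35 ≡ 310;  5582^42 ≡ 5931;  5582^58 ≡ 2892;  5582^70 ≡ 4735;  5582^87 ≡ 758;  5582^105 ≡ 6010;  5582^145 ≡ 5467;  5582^174 ≡ 2010;  5582^203 ≡ 4419;  5582^210 ≡ 470;  5582^290 ≡ 5643;  5582^406 ≡ 5906;  5582^435 ≡ 5457;  5582^609 ≡ 4770;  5582^870 ≡ 6041;  5582^1015 ≡ 745;  5582^1218 ≡ 3015;  5582^2030 ≡ 744;  5582^3045 ≡ 6090;  5582^6090 ≡ 1.
Smallest exponent giving 1 is 6090.

6090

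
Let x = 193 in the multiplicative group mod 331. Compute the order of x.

The order of 193 must divide p − 1 = 330 = 2 · 3 · 5 · 11.
Divisors: 1, 2, 3, 5, 6, 10, 11, 15, 22, 30, 33, 55, 66, 110, 165, 330.
Check each in increasing order: 193^1 ≡ 193;  193^2 ≡ 177;  193^3 ≡ 68;  193^5 ≡ 120;  193^6 ≡ 321;  193^10 ≡ 167;  193^11 ≡ 124;  193^15 ≡ 180;  193^22 ≡ 150;  193^30 ≡ 293;  193^33 ≡ 64;  193^55 ≡ 1.
Smallest exponent giving 1 is 55.

55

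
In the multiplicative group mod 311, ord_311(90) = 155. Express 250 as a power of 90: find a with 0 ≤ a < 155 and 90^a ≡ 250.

130

Baby-step giant-step with m = ceil(sqrt(155)) = 13.
Baby table (90^j mod 311 for j=0..12):
  0:1  1:90  2:14  3:16  4:196  5:224  6:256  7:26
  8:163  9:53  10:105  11:120  12:226
Giant step factor: 90^(-13) ≡ 209 (mod 311).
Scan 250·209^i mod 311 for i = 0, 1, …:
  i=0: 250   i=1: 2   i=2: 107   i=3: 282
  i=4: 159   i=5: 265   i=6: 27   i=7: 45
  i=8: 75   i=9: 125   i=10: 1
Match at i=10, j=0: a = 10·13 + 0 = 130.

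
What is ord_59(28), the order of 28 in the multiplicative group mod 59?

29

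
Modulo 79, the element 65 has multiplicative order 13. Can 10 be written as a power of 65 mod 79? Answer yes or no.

yes

⟨65⟩ has order 13; its elements mod 79 are {1, 8, 10, 18, 21, 22, 38, 46, 52, 62, 64, 65, 67}.
10 is in this set.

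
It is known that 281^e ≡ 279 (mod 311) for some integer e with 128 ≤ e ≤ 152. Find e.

135

Compute 281^128 mod 311 = 108, then multiply by 281 repeatedly:
  281^128=108  281^129=181  281^130=168  281^131=247  281^132=54
  281^133=246  281^134=84  281^135=279
Found 279 at exponent 135.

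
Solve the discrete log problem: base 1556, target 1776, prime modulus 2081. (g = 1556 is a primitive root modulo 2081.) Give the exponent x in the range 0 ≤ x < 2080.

589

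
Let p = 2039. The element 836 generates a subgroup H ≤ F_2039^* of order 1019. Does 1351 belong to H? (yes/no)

1351 ∈ ⟨836⟩ iff 1351^1019 ≡ 1 (mod 2039), since |⟨836⟩| = 1019.
1351^1019 mod 2039 = 2038.
Since 2038 ≠ 1, 1351 does not lie in the subgroup.

no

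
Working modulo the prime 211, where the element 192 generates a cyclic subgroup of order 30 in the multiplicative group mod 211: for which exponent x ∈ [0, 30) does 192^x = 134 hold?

Successive powers of 192 modulo 211:
  192^0=1  192^1=192  192^2=150  192^3=104  192^4=134
So 192^4 ≡ 134 (mod 211), giving x = 4.

4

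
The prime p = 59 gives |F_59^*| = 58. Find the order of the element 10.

58

The order of 10 must divide p − 1 = 58 = 2 · 29.
Divisors: 1, 2, 29, 58.
Check each in increasing order: 10^1 ≡ 10;  10^2 ≡ 41;  10^29 ≡ 58;  10^58 ≡ 1.
Smallest exponent giving 1 is 58.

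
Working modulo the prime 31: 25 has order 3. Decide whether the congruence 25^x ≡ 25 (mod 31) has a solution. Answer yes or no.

⟨25⟩ has order 3; its elements mod 31 are {1, 5, 25}.
25 is in this set.

yes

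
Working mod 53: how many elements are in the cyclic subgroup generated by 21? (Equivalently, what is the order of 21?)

52

The order of 21 must divide p − 1 = 52 = 2^2 · 13.
Divisors: 1, 2, 4, 13, 26, 52.
Check each in increasing order: 21^1 ≡ 21;  21^2 ≡ 17;  21^4 ≡ 24;  21^13 ≡ 23;  21^26 ≡ 52;  21^52 ≡ 1.
Smallest exponent giving 1 is 52.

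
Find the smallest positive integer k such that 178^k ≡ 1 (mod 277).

276

The order of 178 must divide p − 1 = 276 = 2^2 · 3 · 23.
Divisors: 1, 2, 3, 4, 6, 12, 23, 46, 69, 92, 138, 276.
Check each in increasing order: 178^1 ≡ 178;  178^2 ≡ 106;  178^3 ≡ 32;  178^4 ≡ 156;  178^6 ≡ 193;  178^12 ≡ 131;  178^23 ≡ 182;  178^46 ≡ 161;  178^69 ≡ 217;  178^92 ≡ 160;  178^138 ≡ 276;  178^276 ≡ 1.
Smallest exponent giving 1 is 276.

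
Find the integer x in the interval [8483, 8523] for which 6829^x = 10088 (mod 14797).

8497

Compute 6829^8483 mod 14797 = 6668, then multiply by 6829 repeatedly:
  6829^8483=6668  6829^8484=5403  6829^8485=8166  6829^8486=10518  6829^8487=2784
  6829^8488=12588  6829^8489=7679  6829^8490=14120  6829^8491=8228  6829^8492=4803
  6829^8493=9535  6829^8494=7715  6829^8495=8415  6829^8496=9284  6829^8497=10088
Found 10088 at exponent 8497.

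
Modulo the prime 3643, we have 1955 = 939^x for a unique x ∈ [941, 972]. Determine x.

Compute 939^941 mod 3643 = 1955, then multiply by 939 repeatedly:
  939^941=1955
Found 1955 at exponent 941.

941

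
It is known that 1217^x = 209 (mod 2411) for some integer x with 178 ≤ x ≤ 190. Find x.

Compute 1217^178 mod 2411 = 874, then multiply by 1217 repeatedly:
  1217^178=874  1217^179=407  1217^180=1064  1217^181=181  1217^182=876
  1217^183=430  1217^184=123  1217^185=209
Found 209 at exponent 185.

185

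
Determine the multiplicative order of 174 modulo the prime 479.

478

The order of 174 must divide p − 1 = 478 = 2 · 239.
Divisors: 1, 2, 239, 478.
Check each in increasing order: 174^1 ≡ 174;  174^2 ≡ 99;  174^239 ≡ 478;  174^478 ≡ 1.
Smallest exponent giving 1 is 478.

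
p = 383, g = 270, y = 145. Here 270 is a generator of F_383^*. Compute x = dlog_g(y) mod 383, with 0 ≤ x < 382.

17

Baby-step giant-step with m = ceil(sqrt(382)) = 20.
Baby table (270^j mod 383 for j=0..19):
  0:1  1:270  2:130  3:247  4:48  5:321  6:112  7:366
  8:6  9:88  10:14  11:333  12:288  13:11  14:289  15:281
  16:36  17:145  18:84  19:83
Giant step factor: 270^(-20) ≡ 213 (mod 383).
Scan 145·213^i mod 383 for i = 0, 1, …:
  i=0: 145
Match at i=0, j=17: x = 0·20 + 17 = 17.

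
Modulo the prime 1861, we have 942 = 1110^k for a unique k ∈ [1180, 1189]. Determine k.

Compute 1110^1180 mod 1861 = 1616, then multiply by 1110 repeatedly:
  1110^1180=1616  1110^1181=1617  1110^1182=866  1110^1183=984  1110^1184=1694
  1110^1185=730  1110^1186=765  1110^1187=534  1110^1188=942
Found 942 at exponent 1188.

1188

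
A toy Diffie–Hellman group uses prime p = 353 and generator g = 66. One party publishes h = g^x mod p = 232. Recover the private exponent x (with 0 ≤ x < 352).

200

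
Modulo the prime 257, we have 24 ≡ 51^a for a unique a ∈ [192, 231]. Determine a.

Compute 51^192 mod 257 = 16, then multiply by 51 repeatedly:
  51^192=16  51^193=45  51^194=239  51^195=110  51^196=213
  51^197=69  51^198=178  51^199=83  51^200=121  51^201=3
  51^202=153  51^203=93  51^204=117  51^205=56  51^206=29
  51^207=194  51^208=128  51^209=103  51^210=113  51^211=109
  51^212=162  51^213=38  51^214=139  51^215=150  51^216=197
  51^217=24
Found 24 at exponent 217.

217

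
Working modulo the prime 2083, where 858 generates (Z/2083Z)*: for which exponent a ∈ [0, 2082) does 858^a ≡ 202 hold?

1114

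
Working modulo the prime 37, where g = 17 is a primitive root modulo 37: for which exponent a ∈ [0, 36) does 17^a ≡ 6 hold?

Successive powers of 17 modulo 37:
  17^0=1  17^1=17  17^2=30  17^3=29  17^4=12  17^5=19
  17^6=27  17^7=15  17^8=33  17^9=6
So 17^9 ≡ 6 (mod 37), giving a = 9.

9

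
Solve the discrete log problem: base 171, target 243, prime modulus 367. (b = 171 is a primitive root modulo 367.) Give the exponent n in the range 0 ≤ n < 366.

87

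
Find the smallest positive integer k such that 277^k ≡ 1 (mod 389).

194

The order of 277 must divide p − 1 = 388 = 2^2 · 97.
Divisors: 1, 2, 4, 97, 194, 388.
Check each in increasing order: 277^1 ≡ 277;  277^2 ≡ 96;  277^4 ≡ 269;  277^97 ≡ 388;  277^194 ≡ 1.
Smallest exponent giving 1 is 194.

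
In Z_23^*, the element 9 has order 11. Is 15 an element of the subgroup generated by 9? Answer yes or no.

no

⟨9⟩ has order 11; its elements mod 23 are {1, 2, 3, 4, 6, 8, 9, 12, 13, 16, 18}.
15 is not in this set.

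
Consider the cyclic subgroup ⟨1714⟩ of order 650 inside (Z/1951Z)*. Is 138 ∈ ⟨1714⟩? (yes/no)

138 ∈ ⟨1714⟩ iff 138^650 ≡ 1 (mod 1951), since |⟨1714⟩| = 650.
138^650 mod 1951 = 1.
Since 1 = 1, 138 lies in the subgroup.

yes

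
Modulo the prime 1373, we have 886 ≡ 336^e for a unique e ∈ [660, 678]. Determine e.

668

Compute 336^660 mod 1373 = 256, then multiply by 336 repeatedly:
  336^660=256  336^661=890  336^662=1099  336^663=1300  336^664=186
  336^665=711  336^666=1367  336^667=730  336^668=886
Found 886 at exponent 668.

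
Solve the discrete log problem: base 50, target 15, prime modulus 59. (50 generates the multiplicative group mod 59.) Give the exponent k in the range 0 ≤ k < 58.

40

Baby-step giant-step with m = ceil(sqrt(58)) = 8.
Baby table (50^j mod 59 for j=0..7):
  0:1  1:50  2:22  3:38  4:12  5:10  6:28  7:43
Giant step factor: 50^(-8) ≡ 25 (mod 59).
Scan 15·25^i mod 59 for i = 0, 1, …:
  i=0: 15   i=1: 21   i=2: 53   i=3: 27
  i=4: 26   i=5: 1
Match at i=5, j=0: k = 5·8 + 0 = 40.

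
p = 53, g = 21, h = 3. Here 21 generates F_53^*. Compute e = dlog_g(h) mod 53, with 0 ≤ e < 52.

19

Baby-step giant-step with m = ceil(sqrt(52)) = 8.
Baby table (21^j mod 53 for j=0..7):
  0:1  1:21  2:17  3:39  4:24  5:27  6:37  7:35
Giant step factor: 21^(-8) ≡ 15 (mod 53).
Scan 3·15^i mod 53 for i = 0, 1, …:
  i=0: 3   i=1: 45   i=2: 39
Match at i=2, j=3: e = 2·8 + 3 = 19.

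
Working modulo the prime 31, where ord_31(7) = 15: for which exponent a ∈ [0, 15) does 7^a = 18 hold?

2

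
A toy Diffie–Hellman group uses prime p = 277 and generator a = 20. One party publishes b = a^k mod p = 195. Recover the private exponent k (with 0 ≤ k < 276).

225

Baby-step giant-step with m = ceil(sqrt(276)) = 17.
Baby table (20^j mod 277 for j=0..16):
  0:1  1:20  2:123  3:244  4:171  5:96  6:258  7:174
  8:156  9:73  10:75  11:115  12:84  13:18  14:83  15:275
  16:237
Giant step factor: 20^(-17) ≡ 143 (mod 277).
Scan 195·143^i mod 277 for i = 0, 1, …:
  i=0: 195   i=1: 185   i=2: 140   i=3: 76
  i=4: 65   i=5: 154   i=6: 139   i=7: 210
  i=8: 114   i=9: 236   i=10: 231   i=11: 70
  i=12: 38   i=13: 171
Match at i=13, j=4: k = 13·17 + 4 = 225.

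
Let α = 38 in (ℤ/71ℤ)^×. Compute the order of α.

The order of 38 must divide p − 1 = 70 = 2 · 5 · 7.
Divisors: 1, 2, 5, 7, 10, 14, 35, 70.
Check each in increasing order: 38^1 ≡ 38;  38^2 ≡ 24;  38^5 ≡ 20;  38^7 ≡ 54;  38^10 ≡ 45;  38^14 ≡ 5;  38^35 ≡ 1.
Smallest exponent giving 1 is 35.

35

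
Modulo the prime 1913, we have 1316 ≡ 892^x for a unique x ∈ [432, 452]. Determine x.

Compute 892^432 mod 1913 = 256, then multiply by 892 repeatedly:
  892^432=256  892^433=705  892^434=1396  892^435=1782  892^436=1754
  892^437=1647  892^438=1853  892^439=44  892^440=988  892^441=1316
Found 1316 at exponent 441.

441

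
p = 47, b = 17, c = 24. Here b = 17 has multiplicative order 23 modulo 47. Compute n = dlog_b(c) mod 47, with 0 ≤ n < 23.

19

Successive powers of 17 modulo 47:
  17^0=1  17^1=17  17^2=7  17^3=25  17^4=2  17^5=34
  17^6=14  17^7=3  17^8=4  17^9=21  17^10=28  17^11=6
  17^12=8  17^13=42  17^14=9  17^15=12  17^16=16  17^17=37
  17^18=18  17^19=24
So 17^19 ≡ 24 (mod 47), giving n = 19.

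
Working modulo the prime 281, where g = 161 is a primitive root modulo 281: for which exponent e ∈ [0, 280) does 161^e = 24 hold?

Baby-step giant-step with m = ceil(sqrt(280)) = 17.
Baby table (161^j mod 281 for j=0..16):
  0:1  1:161  2:69  3:150  4:265  5:234  6:20  7:129
  8:256  9:190  10:242  11:184  12:119  13:51  14:62  15:147
  16:63
Giant step factor: 161^(-17) ≡ 229 (mod 281).
Scan 24·229^i mod 281 for i = 0, 1, …:
  i=0: 24   i=1: 157   i=2: 266   i=3: 218
  i=4: 185   i=5: 215   i=6: 60   i=7: 252
  i=8: 103   i=9: 264   i=10: 41   i=11: 116
  i=12: 150
Match at i=12, j=3: e = 12·17 + 3 = 207.

207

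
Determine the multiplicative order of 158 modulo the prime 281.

70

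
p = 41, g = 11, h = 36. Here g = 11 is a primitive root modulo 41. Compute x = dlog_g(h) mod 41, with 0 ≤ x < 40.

Successive powers of 11 modulo 41:
  11^0=1  11^1=11  11^2=39  11^3=19  11^4=4  11^5=3
  11^6=33  11^7=35  11^8=16  11^9=12  11^10=9  11^11=17
  11^12=23  11^13=7  11^14=36
So 11^14 ≡ 36 (mod 41), giving x = 14.

14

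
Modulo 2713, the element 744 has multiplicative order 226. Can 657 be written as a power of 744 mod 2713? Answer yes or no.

yes

657 ∈ ⟨744⟩ iff 657^226 ≡ 1 (mod 2713), since |⟨744⟩| = 226.
657^226 mod 2713 = 1.
Since 1 = 1, 657 lies in the subgroup.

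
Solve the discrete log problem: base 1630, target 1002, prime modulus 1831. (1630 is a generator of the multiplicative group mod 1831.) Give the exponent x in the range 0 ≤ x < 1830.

11

Baby-step giant-step with m = ceil(sqrt(1830)) = 43.
Baby table (1630^j mod 1831 for j=0..42):
  0:1  1:1630  2:119  3:1715  4:1344  5:844  6:639  7:1562
  8:970  9:947  10:77  11:1002  12:8  13:223  14:952  15:903
  16:1597  17:1259  18:1450  19:1510  20:436  21:252  22:616  23:692
  24:64  25:1784  26:292  27:1731  28:1790  29:917  30:614  31:1094
  32:1657  33:185  34:1266  35:43  36:512  37:1455  38:505  39:1031
  40:1503  41:12  42:1250
Giant step factor: 1630^(-43) ≡ 1622 (mod 1831).
Scan 1002·1622^i mod 1831 for i = 0, 1, …:
  i=0: 1002
Match at i=0, j=11: x = 0·43 + 11 = 11.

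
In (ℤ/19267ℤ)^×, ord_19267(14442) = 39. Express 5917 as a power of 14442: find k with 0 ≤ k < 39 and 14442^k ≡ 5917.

21

Successive powers of 14442 modulo 19267:
  14442^0=1  14442^1=14442  14442^2=6089  14442^3=2750  14442^4=6213  14442^5=1727
  14442^6=9836  14442^7=15188  14442^8=9568  14442^9=17399  14442^10=15411  14442^11=12545
  14442^12=7289  14442^13=12117  14442^14=10820  14442^15=7070  14442^16=9107  14442^17=6752
  14442^18=2097  14442^19=16417  14442^20=13879  14442^21=5917
So 14442^21 ≡ 5917 (mod 19267), giving k = 21.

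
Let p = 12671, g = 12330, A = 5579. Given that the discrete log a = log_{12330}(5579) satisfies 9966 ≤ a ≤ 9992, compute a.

9985

Compute 12330^9966 mod 12671 = 658, then multiply by 12330 repeatedly:
  12330^9966=658  12330^9967=3700  12330^9968=5400  12330^9969=8566  12330^9970=5995
  12330^9971=8407  12330^9972=9530  12330^9973=6717  12330^9974=2954  12330^9975=6366
  12330^9976=8606  12330^9977=5026  12330^9978=9390  12330^9979=3773  12330^9980=5849
  12330^9981=7509  12330^9982=11644  12330^9983=8090  12330^9984=3588  12330^9985=5579
Found 5579 at exponent 9985.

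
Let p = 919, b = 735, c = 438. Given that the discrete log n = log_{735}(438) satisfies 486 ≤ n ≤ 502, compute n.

Compute 735^486 mod 919 = 607, then multiply by 735 repeatedly:
  735^486=607  735^487=430  735^488=833  735^489=201  735^490=695
  735^491=780  735^492=763  735^493=215  735^494=876  735^495=560
  735^496=807  735^497=390  735^498=841  735^499=567  735^500=438
Found 438 at exponent 500.

500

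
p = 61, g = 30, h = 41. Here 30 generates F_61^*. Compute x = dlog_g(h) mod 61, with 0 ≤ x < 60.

6

Successive powers of 30 modulo 61:
  30^0=1  30^1=30  30^2=46  30^3=38  30^4=42  30^5=40
  30^6=41
So 30^6 ≡ 41 (mod 61), giving x = 6.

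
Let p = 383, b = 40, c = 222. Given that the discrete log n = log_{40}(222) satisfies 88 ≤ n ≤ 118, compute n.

103

Compute 40^88 mod 383 = 226, then multiply by 40 repeatedly:
  40^88=226  40^89=231  40^90=48  40^91=5  40^92=200
  40^93=340  40^94=195  40^95=140  40^96=238  40^97=328
  40^98=98  40^99=90  40^100=153  40^101=375  40^102=63
  40^103=222
Found 222 at exponent 103.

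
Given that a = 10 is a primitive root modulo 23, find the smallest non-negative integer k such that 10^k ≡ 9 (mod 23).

18

Successive powers of 10 modulo 23:
  10^0=1  10^1=10  10^2=8  10^3=11  10^4=18  10^5=19
  10^6=6  10^7=14  10^8=2  10^9=20  10^10=16  10^11=22
  10^12=13  10^13=15  10^14=12  10^15=5  10^16=4  10^17=17
  10^18=9
So 10^18 ≡ 9 (mod 23), giving k = 18.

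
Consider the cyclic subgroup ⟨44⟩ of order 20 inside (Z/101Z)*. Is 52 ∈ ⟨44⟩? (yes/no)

no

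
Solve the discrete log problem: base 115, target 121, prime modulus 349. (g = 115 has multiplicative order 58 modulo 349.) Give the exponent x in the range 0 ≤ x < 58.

49

Baby-step giant-step with m = ceil(sqrt(58)) = 8.
Baby table (115^j mod 349 for j=0..7):
  0:1  1:115  2:312  3:282  4:322  5:36  6:301  7:64
Giant step factor: 115^(-8) ≡ 304 (mod 349).
Scan 121·304^i mod 349 for i = 0, 1, …:
  i=0: 121   i=1: 139   i=2: 27   i=3: 181
  i=4: 231   i=5: 75   i=6: 115
Match at i=6, j=1: x = 6·8 + 1 = 49.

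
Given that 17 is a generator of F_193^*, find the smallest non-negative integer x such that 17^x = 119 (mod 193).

153

Baby-step giant-step with m = ceil(sqrt(192)) = 14.
Baby table (17^j mod 193 for j=0..13):
  0:1  1:17  2:96  3:88  4:145  5:149  6:24  7:22
  8:181  9:182  10:6  11:102  12:190  13:142
Giant step factor: 17^(-14) ≡ 65 (mod 193).
Scan 119·65^i mod 193 for i = 0, 1, …:
  i=0: 119   i=1: 15   i=2: 10   i=3: 71
  i=4: 176   i=5: 53   i=6: 164   i=7: 45
  i=8: 30   i=9: 20   i=10: 142
Match at i=10, j=13: x = 10·14 + 13 = 153.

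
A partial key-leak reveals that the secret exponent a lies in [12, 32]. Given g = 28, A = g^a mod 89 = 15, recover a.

Compute 28^12 mod 89 = 57, then multiply by 28 repeatedly:
  28^12=57  28^13=83  28^14=10  28^15=13  28^16=8
  28^17=46  28^18=42  28^19=19  28^20=87  28^21=33
  28^22=34  28^23=62  28^24=45  28^25=14  28^26=36
  28^27=29  28^28=11  28^29=41  28^30=80  28^31=15
Found 15 at exponent 31.

31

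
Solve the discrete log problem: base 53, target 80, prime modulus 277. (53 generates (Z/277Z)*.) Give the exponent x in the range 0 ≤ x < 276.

Baby-step giant-step with m = ceil(sqrt(276)) = 17.
Baby table (53^j mod 277 for j=0..16):
  0:1  1:53  2:39  3:128  4:136  5:6  6:41  7:234
  8:214  9:262  10:36  11:246  12:19  13:176  14:187  15:216
  16:91
Giant step factor: 53^(-17) ≡ 260 (mod 277).
Scan 80·260^i mod 277 for i = 0, 1, …:
  i=0: 80   i=1: 25   i=2: 129   i=3: 23
  i=4: 163   i=5: 276   i=6: 17   i=7: 265
  i=8: 204   i=9: 133   i=10: 232   i=11: 211
  i=12: 14   i=13: 39
Match at i=13, j=2: x = 13·17 + 2 = 223.

223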